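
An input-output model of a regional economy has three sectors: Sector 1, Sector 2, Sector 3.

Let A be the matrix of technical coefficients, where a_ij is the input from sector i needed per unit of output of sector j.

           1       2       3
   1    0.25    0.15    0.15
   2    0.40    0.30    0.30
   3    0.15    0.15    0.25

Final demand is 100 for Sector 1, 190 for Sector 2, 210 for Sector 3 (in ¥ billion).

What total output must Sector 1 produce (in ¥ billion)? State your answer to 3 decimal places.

x_1 = 370.899

I − A =
  [   0.75    -0.15    -0.15]
  [  -0.40     0.70    -0.30]
  [  -0.15    -0.15     0.75]
Cofactors of I−A, C_ij = (−1)^(i+j)·(minor ij) (rows/columns in the sector order above):
  C_11 = (0.70)(0.75) − (-0.30)(-0.15) = 0.4800
  C_12 = −[(-0.40)(0.75) − (-0.30)(-0.15)] = 0.3450
  C_13 = (-0.40)(-0.15) − (0.70)(-0.15) = 0.1650
  C_21 = −[(-0.15)(0.75) − (-0.15)(-0.15)] = 0.1350
  C_22 = (0.75)(0.75) − (-0.15)(-0.15) = 0.5400
  C_23 = −[(0.75)(-0.15) − (-0.15)(-0.15)] = 0.1350
  C_31 = (-0.15)(-0.30) − (-0.15)(0.70) = 0.1500
  C_32 = −[(0.75)(-0.30) − (-0.15)(-0.40)] = 0.2850
  C_33 = (0.75)(0.70) − (-0.15)(-0.40) = 0.4650
det(I−A) = Σ_j (I−A)_1j·C_1j = (0.75)(0.4800) + (-0.15)(0.3450) + (-0.15)(0.1650) = 0.2835
adj(I−A) = Cᵀ =
  [ 0.4800   0.1350   0.1500]
  [ 0.3450   0.5400   0.2850]
  [ 0.1650   0.1350   0.4650]
(I − A)⁻¹ = adj(I−A) / det(I−A) ≈
  [   1.6931     0.4762     0.5291]
  [   1.2169     1.9048     1.0053]
  [   0.5820     0.4762     1.6402]
x = (I − A)⁻¹ d = adj(I−A)·d / det(I−A), with det(I−A) = 0.2835:
  x_1 = (0.4800·100 + 0.1350·190 + 0.1500·210) / 0.2835 = 105.15 / 0.2835 ≈ 370.899
  x_2 = (0.3450·100 + 0.5400·190 + 0.2850·210) / 0.2835 = 196.95 / 0.2835 ≈ 694.709
  x_3 = (0.1650·100 + 0.1350·190 + 0.4650·210) / 0.2835 = 139.80 / 0.2835 ≈ 493.122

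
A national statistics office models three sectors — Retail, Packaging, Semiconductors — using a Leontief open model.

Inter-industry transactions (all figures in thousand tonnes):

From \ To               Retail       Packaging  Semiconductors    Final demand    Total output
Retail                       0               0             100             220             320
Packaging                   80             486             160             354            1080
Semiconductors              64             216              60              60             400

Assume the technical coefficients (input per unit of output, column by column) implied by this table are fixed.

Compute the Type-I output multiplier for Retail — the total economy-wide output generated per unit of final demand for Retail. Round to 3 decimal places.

m_R = 2.417

Technical coefficients a_ij = z_ij / X_j:
  a_RR = 0/320 = 0.00, a_PR = 80/320 = 0.25, a_SR = 64/320 = 0.20
  a_RP = 0/1080 = 0.00, a_PP = 486/1080 = 0.45, a_SP = 216/1080 = 0.20
  a_RS = 100/400 = 0.25, a_PS = 160/400 = 0.40, a_SS = 60/400 = 0.15
I − A =
  [   1.00     0.00    -0.25]
  [  -0.25     0.55    -0.40]
  [  -0.20    -0.20     0.85]
Cofactors of I−A, C_ij = (−1)^(i+j)·(minor ij) (rows/columns in the sector order above):
  C_11 = (0.55)(0.85) − (-0.40)(-0.20) = 0.3875
  C_12 = −[(-0.25)(0.85) − (-0.40)(-0.20)] = 0.2925
  C_13 = (-0.25)(-0.20) − (0.55)(-0.20) = 0.1600
  C_21 = −[(0.00)(0.85) − (-0.25)(-0.20)] = 0.0500
  C_22 = (1.00)(0.85) − (-0.25)(-0.20) = 0.8000
  C_23 = −[(1.00)(-0.20) − (0.00)(-0.20)] = 0.2000
  C_31 = (0.00)(-0.40) − (-0.25)(0.55) = 0.1375
  C_32 = −[(1.00)(-0.40) − (-0.25)(-0.25)] = 0.4625
  C_33 = (1.00)(0.55) − (0.00)(-0.25) = 0.5500
det(I−A) = Σ_j (I−A)_1j·C_1j = (1.00)(0.3875) + (0.00)(0.2925) + (-0.25)(0.1600) = 0.3475
adj(I−A) = Cᵀ =
  [ 0.3875   0.0500   0.1375]
  [ 0.2925   0.8000   0.4625]
  [ 0.1600   0.2000   0.5500]
(I − A)⁻¹ = adj(I−A) / det(I−A) ≈
  [   1.1151     0.1439     0.3957]
  [   0.8417     2.3022     1.3309]
  [   0.4604     0.5755     1.5827]
The output multiplier for sector j is the column-j sum of the Leontief inverse (I − A)⁻¹ = adj(I−A) / det(I−A).
Column R of adj(I−A): (0.3875, 0.2925, 0.1600); det(I−A) = 0.3475.
m_R = (0.3875 + 0.2925 + 0.1600) / 0.3475 = 0.84 / 0.3475 ≈ 2.417.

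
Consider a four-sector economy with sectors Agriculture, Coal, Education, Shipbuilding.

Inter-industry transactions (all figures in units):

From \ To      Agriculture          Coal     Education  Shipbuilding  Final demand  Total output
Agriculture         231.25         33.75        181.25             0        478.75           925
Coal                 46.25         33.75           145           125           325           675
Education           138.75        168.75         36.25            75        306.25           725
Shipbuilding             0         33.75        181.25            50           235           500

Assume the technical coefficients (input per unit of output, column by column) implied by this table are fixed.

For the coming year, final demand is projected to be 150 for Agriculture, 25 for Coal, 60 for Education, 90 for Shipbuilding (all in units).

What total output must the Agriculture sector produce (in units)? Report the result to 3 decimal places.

Technical coefficients a_ij = z_ij / X_j:
  a_AA = 231.25/925 = 0.25, a_CA = 46.25/925 = 0.05, a_EA = 138.75/925 = 0.15, a_SA = 0/925 = 0.00
  a_AC = 33.75/675 = 0.05, a_CC = 33.75/675 = 0.05, a_EC = 168.75/675 = 0.25, a_SC = 33.75/675 = 0.05
  a_AE = 181.25/725 = 0.25, a_CE = 145/725 = 0.20, a_EE = 36.25/725 = 0.05, a_SE = 181.25/725 = 0.25
  a_AS = 0/500 = 0.00, a_CS = 125/500 = 0.25, a_ES = 75/500 = 0.15, a_SS = 50/500 = 0.10
I − A =
  [   0.75    -0.05    -0.25     0.00]
  [  -0.05     0.95    -0.20    -0.25]
  [  -0.15    -0.25     0.95    -0.15]
  [   0.00    -0.05    -0.25     0.90]
Compute the cofactors C_ij = (−1)^(i+j)·(3×3 minor ij) of I−A; the adjugate is their transpose:
adj(I−A) = Cᵀ =
  [ 0.702625   0.099000   0.222750   0.064625]
  [ 0.077250   0.579375   0.193125   0.193125]
  [ 0.138000   0.181125   0.629625   0.155250]
  [ 0.042625   0.082500   0.185625   0.596750]
det(I−A) = Σ_j (I−A)_1j·C_1j = (0.75)(0.702625) + (-0.05)(0.077250) + (-0.25)(0.138000) + (0.00)(0.042625) = 0.48860625
(I − A)⁻¹ = adj(I−A) / det(I−A) ≈
  [   1.4380     0.2026     0.4559     0.1323]
  [   0.1581     1.1858     0.3953     0.3953]
  [   0.2824     0.3707     1.2886     0.3177]
  [   0.0872     0.1688     0.3799     1.2213]
x = (I − A)⁻¹ d = adj(I−A)·d / det(I−A), with det(I−A) = 0.48860625:
  x_A = (0.702625·150 + 0.099000·25 + 0.222750·60 + 0.064625·90) / 0.48860625 = 127.05 / 0.48860625 ≈ 260.025
  x_C = (0.077250·150 + 0.579375·25 + 0.193125·60 + 0.193125·90) / 0.48860625 = 55.040625 / 0.48860625 ≈ 112.648
  x_E = (0.138000·150 + 0.181125·25 + 0.629625·60 + 0.155250·90) / 0.48860625 = 76.978125 / 0.48860625 ≈ 157.546
  x_S = (0.042625·150 + 0.082500·25 + 0.185625·60 + 0.596750·90) / 0.48860625 = 73.30125 / 0.48860625 ≈ 150.021

x_A = 260.025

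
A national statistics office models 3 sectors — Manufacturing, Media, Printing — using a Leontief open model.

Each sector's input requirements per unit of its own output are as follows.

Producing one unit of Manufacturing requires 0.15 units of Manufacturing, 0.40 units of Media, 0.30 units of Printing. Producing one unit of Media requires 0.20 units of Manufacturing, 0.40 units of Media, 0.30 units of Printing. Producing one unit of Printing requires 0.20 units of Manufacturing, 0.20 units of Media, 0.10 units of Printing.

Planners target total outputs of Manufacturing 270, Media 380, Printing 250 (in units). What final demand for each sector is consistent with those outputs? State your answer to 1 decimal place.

I − A =
  [   0.85    -0.20    -0.20]
  [  -0.40     0.60    -0.20]
  [  -0.30    -0.30     0.90]
d = (I − A) x:
  d_1 = (+0.85)·270 + (-0.20)·380 + (-0.20)·250 = 103.5
  d_2 = (-0.40)·270 + (+0.60)·380 + (-0.20)·250 = 70.0
  d_3 = (-0.30)·270 + (-0.30)·380 + (+0.90)·250 = 30.0

d_1 = 103.5, d_2 = 70.0, d_3 = 30.0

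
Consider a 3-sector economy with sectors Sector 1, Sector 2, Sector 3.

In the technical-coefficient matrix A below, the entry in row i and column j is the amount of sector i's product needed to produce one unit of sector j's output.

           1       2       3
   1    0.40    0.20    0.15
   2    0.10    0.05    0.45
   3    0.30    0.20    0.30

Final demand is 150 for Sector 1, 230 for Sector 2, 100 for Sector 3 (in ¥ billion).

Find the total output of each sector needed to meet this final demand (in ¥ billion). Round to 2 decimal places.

I − A =
  [   0.60    -0.20    -0.15]
  [  -0.10     0.95    -0.45]
  [  -0.30    -0.20     0.70]
Cofactors of I−A, C_ij = (−1)^(i+j)·(minor ij) (rows/columns in the sector order above):
  C_11 = (0.95)(0.70) − (-0.45)(-0.20) = 0.5750
  C_12 = −[(-0.10)(0.70) − (-0.45)(-0.30)] = 0.2050
  C_13 = (-0.10)(-0.20) − (0.95)(-0.30) = 0.3050
  C_21 = −[(-0.20)(0.70) − (-0.15)(-0.20)] = 0.1700
  C_22 = (0.60)(0.70) − (-0.15)(-0.30) = 0.3750
  C_23 = −[(0.60)(-0.20) − (-0.20)(-0.30)] = 0.1800
  C_31 = (-0.20)(-0.45) − (-0.15)(0.95) = 0.2325
  C_32 = −[(0.60)(-0.45) − (-0.15)(-0.10)] = 0.2850
  C_33 = (0.60)(0.95) − (-0.20)(-0.10) = 0.5500
det(I−A) = Σ_j (I−A)_1j·C_1j = (0.60)(0.5750) + (-0.20)(0.2050) + (-0.15)(0.3050) = 0.25825
adj(I−A) = Cᵀ =
  [ 0.5750   0.1700   0.2325]
  [ 0.2050   0.3750   0.2850]
  [ 0.3050   0.1800   0.5500]
(I − A)⁻¹ = adj(I−A) / det(I−A) ≈
  [   2.2265     0.6583     0.9003]
  [   0.7938     1.4521     1.1036]
  [   1.1810     0.6970     2.1297]
x = (I − A)⁻¹ d = adj(I−A)·d / det(I−A), with det(I−A) = 0.25825:
  x_1 = (0.5750·150 + 0.1700·230 + 0.2325·100) / 0.25825 = 148.60 / 0.25825 ≈ 575.41
  x_2 = (0.2050·150 + 0.3750·230 + 0.2850·100) / 0.25825 = 145.50 / 0.25825 ≈ 563.41
  x_3 = (0.3050·150 + 0.1800·230 + 0.5500·100) / 0.25825 = 142.15 / 0.25825 ≈ 550.44

x_1 = 575.41, x_2 = 563.41, x_3 = 550.44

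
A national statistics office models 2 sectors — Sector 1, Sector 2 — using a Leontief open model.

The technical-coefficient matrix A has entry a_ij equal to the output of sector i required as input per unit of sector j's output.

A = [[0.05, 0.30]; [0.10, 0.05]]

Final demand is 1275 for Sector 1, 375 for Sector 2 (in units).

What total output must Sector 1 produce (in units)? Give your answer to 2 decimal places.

I − A =
  [   0.95    -0.30]
  [  -0.10     0.95]
det(I−A) = (0.95)(0.95) − (-0.30)(-0.10) = 0.8725
adj(I−A) = [[0.95, 0.30], [0.10, 0.95]]
(I − A)⁻¹ = adj(I−A) / det(I−A) ≈
  [   1.0888     0.3438]
  [   0.1146     1.0888]
x = (I − A)⁻¹ d = adj(I−A)·d / det(I−A), with det(I−A) = 0.8725:
  x_1 = (0.95·1275 + 0.30·375) / 0.8725 = 1323.75 / 0.8725 ≈ 1517.19
  x_2 = (0.10·1275 + 0.95·375) / 0.8725 = 483.75 / 0.8725 ≈ 554.44

x_1 = 1517.19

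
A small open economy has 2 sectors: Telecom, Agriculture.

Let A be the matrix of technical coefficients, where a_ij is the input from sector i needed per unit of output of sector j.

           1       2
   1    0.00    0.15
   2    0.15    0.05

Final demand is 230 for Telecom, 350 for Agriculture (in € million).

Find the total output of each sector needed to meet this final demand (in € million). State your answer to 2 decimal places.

x_1 = 292.18, x_2 = 414.56

I − A =
  [   1.00    -0.15]
  [  -0.15     0.95]
det(I−A) = (1.00)(0.95) − (-0.15)(-0.15) = 0.9275
adj(I−A) = [[0.95, 0.15], [0.15, 1.00]]
(I − A)⁻¹ = adj(I−A) / det(I−A) ≈
  [   1.0243     0.1617]
  [   0.1617     1.0782]
x = (I − A)⁻¹ d = adj(I−A)·d / det(I−A), with det(I−A) = 0.9275:
  x_1 = (0.95·230 + 0.15·350) / 0.9275 = 271.00 / 0.9275 ≈ 292.18
  x_2 = (0.15·230 + 1.00·350) / 0.9275 = 384.50 / 0.9275 ≈ 414.56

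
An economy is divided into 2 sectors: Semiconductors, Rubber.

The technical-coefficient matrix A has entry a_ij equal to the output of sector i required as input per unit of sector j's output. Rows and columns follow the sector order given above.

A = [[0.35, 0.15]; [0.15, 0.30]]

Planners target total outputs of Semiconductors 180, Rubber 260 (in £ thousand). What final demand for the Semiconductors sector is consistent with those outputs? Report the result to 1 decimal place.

I − A =
  [   0.65    -0.15]
  [  -0.15     0.70]
d = (I − A) x:
  d_S = (+0.65)·180 + (-0.15)·260 = 78.0
  d_R = (-0.15)·180 + (+0.70)·260 = 155.0

d_S = 78.0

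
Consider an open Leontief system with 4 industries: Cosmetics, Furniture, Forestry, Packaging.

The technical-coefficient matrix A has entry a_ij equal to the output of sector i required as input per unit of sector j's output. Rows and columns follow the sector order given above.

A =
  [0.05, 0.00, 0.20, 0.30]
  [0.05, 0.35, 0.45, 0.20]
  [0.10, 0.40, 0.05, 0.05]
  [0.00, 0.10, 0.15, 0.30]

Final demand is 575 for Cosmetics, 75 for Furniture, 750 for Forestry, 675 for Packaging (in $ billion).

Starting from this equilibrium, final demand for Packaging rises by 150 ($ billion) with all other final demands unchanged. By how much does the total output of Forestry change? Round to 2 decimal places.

I − A =
  [   0.95     0.00    -0.20    -0.30]
  [  -0.05     0.65    -0.45    -0.20]
  [  -0.10    -0.40     0.95    -0.05]
  [   0.00    -0.10    -0.15     0.70]
Compute the cofactors C_ij = (−1)^(i+j)·(3×3 minor ij) of I−A; the adjugate is their transpose:
adj(I−A) = Cᵀ =
  [ 0.268125   0.103500   0.129750   0.153750]
  [ 0.067375   0.606125   0.337000   0.226125]
  [ 0.057750   0.273750   0.411750   0.132375]
  [ 0.022000   0.145250   0.136375   0.398625]
det(I−A) = Σ_j (I−A)_1j·C_1j = (0.95)(0.268125) + (0.00)(0.067375) + (-0.20)(0.057750) + (-0.30)(0.022000) = 0.23656875
(I − A)⁻¹ = adj(I−A) / det(I−A) ≈
  [   1.1334     0.4375     0.5485     0.6499]
  [   0.2848     2.5622     1.4245     0.9559]
  [   0.2441     1.1572     1.7405     0.5596]
  [   0.0930     0.6140     0.5765     1.6850]
Δx = (I − A)⁻¹ Δd with Δd having +150 in the Packaging component and 0 elsewhere.
So Δx_3 = L_34 · (+150), where L_34 = adj(I−A)_34 / det(I−A) = 0.132375 / 0.23656875.
Δx_3 = 0.132375 × (+150) / 0.23656875 = 19.85625 / 0.23656875 ≈ 83.93.

Δx_3 = 83.93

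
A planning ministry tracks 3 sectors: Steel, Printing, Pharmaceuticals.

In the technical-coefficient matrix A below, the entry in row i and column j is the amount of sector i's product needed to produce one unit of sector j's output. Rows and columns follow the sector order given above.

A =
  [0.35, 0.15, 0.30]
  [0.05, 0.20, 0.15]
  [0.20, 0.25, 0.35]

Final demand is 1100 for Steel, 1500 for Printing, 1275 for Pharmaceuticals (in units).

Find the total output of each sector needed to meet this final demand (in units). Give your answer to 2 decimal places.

x_1 = 4452.23, x_2 = 2993.81, x_3 = 4482.92

I − A =
  [   0.65    -0.15    -0.30]
  [  -0.05     0.80    -0.15]
  [  -0.20    -0.25     0.65]
Cofactors of I−A, C_ij = (−1)^(i+j)·(minor ij) (rows/columns in the sector order above):
  C_11 = (0.80)(0.65) − (-0.15)(-0.25) = 0.4825
  C_12 = −[(-0.05)(0.65) − (-0.15)(-0.20)] = 0.0625
  C_13 = (-0.05)(-0.25) − (0.80)(-0.20) = 0.1725
  C_21 = −[(-0.15)(0.65) − (-0.30)(-0.25)] = 0.1725
  C_22 = (0.65)(0.65) − (-0.30)(-0.20) = 0.3625
  C_23 = −[(0.65)(-0.25) − (-0.15)(-0.20)] = 0.1925
  C_31 = (-0.15)(-0.15) − (-0.30)(0.80) = 0.2625
  C_32 = −[(0.65)(-0.15) − (-0.30)(-0.05)] = 0.1125
  C_33 = (0.65)(0.80) − (-0.15)(-0.05) = 0.5125
det(I−A) = Σ_j (I−A)_1j·C_1j = (0.65)(0.4825) + (-0.15)(0.0625) + (-0.30)(0.1725) = 0.2525
adj(I−A) = Cᵀ =
  [ 0.4825   0.1725   0.2625]
  [ 0.0625   0.3625   0.1125]
  [ 0.1725   0.1925   0.5125]
(I − A)⁻¹ = adj(I−A) / det(I−A) ≈
  [   1.9109     0.6832     1.0396]
  [   0.2475     1.4356     0.4455]
  [   0.6832     0.7624     2.0297]
x = (I − A)⁻¹ d = adj(I−A)·d / det(I−A), with det(I−A) = 0.2525:
  x_1 = (0.4825·1100 + 0.1725·1500 + 0.2625·1275) / 0.2525 = 1124.1875 / 0.2525 ≈ 4452.23
  x_2 = (0.0625·1100 + 0.3625·1500 + 0.1125·1275) / 0.2525 = 755.9375 / 0.2525 ≈ 2993.81
  x_3 = (0.1725·1100 + 0.1925·1500 + 0.5125·1275) / 0.2525 = 1131.9375 / 0.2525 ≈ 4482.92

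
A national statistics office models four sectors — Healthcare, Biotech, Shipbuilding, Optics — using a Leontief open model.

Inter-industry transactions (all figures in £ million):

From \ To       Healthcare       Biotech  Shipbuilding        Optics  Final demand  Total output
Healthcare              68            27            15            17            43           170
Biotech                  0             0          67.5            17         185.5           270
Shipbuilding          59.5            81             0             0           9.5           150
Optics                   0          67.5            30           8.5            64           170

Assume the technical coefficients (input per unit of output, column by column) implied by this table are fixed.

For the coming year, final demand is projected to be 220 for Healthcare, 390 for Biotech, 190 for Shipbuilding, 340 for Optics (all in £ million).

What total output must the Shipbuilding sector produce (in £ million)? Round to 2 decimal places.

Technical coefficients a_ij = z_ij / X_j:
  a_11 = 68/170 = 0.40, a_21 = 0/170 = 0.00, a_31 = 59.5/170 = 0.35, a_41 = 0/170 = 0.00
  a_12 = 27/270 = 0.10, a_22 = 0/270 = 0.00, a_32 = 81/270 = 0.30, a_42 = 67.5/270 = 0.25
  a_13 = 15/150 = 0.10, a_23 = 67.5/150 = 0.45, a_33 = 0/150 = 0.00, a_43 = 30/150 = 0.20
  a_14 = 17/170 = 0.10, a_24 = 17/170 = 0.10, a_34 = 0/170 = 0.00, a_44 = 8.5/170 = 0.05
I − A =
  [   0.60    -0.10    -0.10    -0.10]
  [   0.00     1.00    -0.45    -0.10]
  [  -0.35    -0.30     1.00     0.00]
  [   0.00    -0.25    -0.20     0.95]
Compute the cofactors C_ij = (−1)^(i+j)·(3×3 minor ij) of I−A; the adjugate is their transpose:
adj(I−A) = Cᵀ =
  [ 0.790750   0.154500   0.168500   0.099500]
  [ 0.156625   0.529750   0.268500   0.072250]
  [ 0.323750   0.213000   0.555000   0.056500]
  [ 0.109375   0.184250   0.187500   0.468250]
det(I−A) = Σ_j (I−A)_1j·C_1j = (0.60)(0.790750) + (-0.10)(0.156625) + (-0.10)(0.323750) + (-0.10)(0.109375) = 0.415475
(I − A)⁻¹ = adj(I−A) / det(I−A) ≈
  [   1.9032     0.3719     0.4056     0.2395]
  [   0.3770     1.2750     0.6462     0.1739]
  [   0.7792     0.5127     1.3358     0.1360]
  [   0.2633     0.4435     0.4513     1.1270]
x = (I − A)⁻¹ d = adj(I−A)·d / det(I−A), with det(I−A) = 0.415475:
  x_1 = (0.790750·220 + 0.154500·390 + 0.168500·190 + 0.099500·340) / 0.415475 = 300.065 / 0.415475 ≈ 722.22
  x_2 = (0.156625·220 + 0.529750·390 + 0.268500·190 + 0.072250·340) / 0.415475 = 316.64 / 0.415475 ≈ 762.12
  x_3 = (0.323750·220 + 0.213000·390 + 0.555000·190 + 0.056500·340) / 0.415475 = 278.955 / 0.415475 ≈ 671.41
  x_4 = (0.109375·220 + 0.184250·390 + 0.187500·190 + 0.468250·340) / 0.415475 = 290.75 / 0.415475 ≈ 699.80

x_3 = 671.41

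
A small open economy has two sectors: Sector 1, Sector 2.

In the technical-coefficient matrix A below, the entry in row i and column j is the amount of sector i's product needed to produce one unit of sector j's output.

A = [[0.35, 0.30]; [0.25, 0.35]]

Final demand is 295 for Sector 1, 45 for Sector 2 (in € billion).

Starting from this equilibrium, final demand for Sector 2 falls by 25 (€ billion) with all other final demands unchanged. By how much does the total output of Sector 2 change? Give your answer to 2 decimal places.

I − A =
  [   0.65    -0.30]
  [  -0.25     0.65]
det(I−A) = (0.65)(0.65) − (-0.30)(-0.25) = 0.3475
adj(I−A) = [[0.65, 0.30], [0.25, 0.65]]
(I − A)⁻¹ = adj(I−A) / det(I−A) ≈
  [   1.8705     0.8633]
  [   0.7194     1.8705]
Δx = (I − A)⁻¹ Δd with Δd having -25 in the Sector 2 component and 0 elsewhere.
So Δx_2 = L_22 · (-25), where L_22 = adj(I−A)_22 / det(I−A) = 0.65 / 0.3475.
Δx_2 = 0.65 × (-25) / 0.3475 = -16.25 / 0.3475 ≈ -46.76.

Δx_2 = -46.76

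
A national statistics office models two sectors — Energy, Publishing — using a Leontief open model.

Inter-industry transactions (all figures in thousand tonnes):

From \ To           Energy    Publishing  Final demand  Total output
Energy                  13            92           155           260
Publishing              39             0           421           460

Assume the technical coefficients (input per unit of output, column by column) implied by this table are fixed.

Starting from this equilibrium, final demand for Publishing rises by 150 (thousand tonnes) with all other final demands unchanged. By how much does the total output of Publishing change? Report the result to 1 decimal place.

Technical coefficients a_ij = z_ij / X_j:
  a_11 = 13/260 = 0.05, a_21 = 39/260 = 0.15
  a_12 = 92/460 = 0.20, a_22 = 0/460 = 0.00
I − A =
  [   0.95    -0.20]
  [  -0.15     1.00]
det(I−A) = (0.95)(1.00) − (-0.20)(-0.15) = 0.9200
adj(I−A) = [[1.00, 0.20], [0.15, 0.95]]
(I − A)⁻¹ = adj(I−A) / det(I−A) ≈
  [   1.0870     0.2174]
  [   0.1630     1.0326]
Δx = (I − A)⁻¹ Δd with Δd having +150 in the Publishing component and 0 elsewhere.
So Δx_2 = L_22 · (+150), where L_22 = adj(I−A)_22 / det(I−A) = 0.95 / 0.9200.
Δx_2 = 0.95 × (+150) / 0.9200 = 142.50 / 0.9200 ≈ 154.9.

Δx_2 = 154.9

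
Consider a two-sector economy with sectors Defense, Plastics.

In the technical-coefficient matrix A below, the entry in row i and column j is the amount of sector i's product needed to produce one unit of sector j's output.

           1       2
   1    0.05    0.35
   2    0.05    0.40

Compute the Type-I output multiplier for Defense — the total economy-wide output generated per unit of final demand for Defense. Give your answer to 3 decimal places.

I − A =
  [   0.95    -0.35]
  [  -0.05     0.60]
det(I−A) = (0.95)(0.60) − (-0.35)(-0.05) = 0.5525
adj(I−A) = [[0.60, 0.35], [0.05, 0.95]]
(I − A)⁻¹ = adj(I−A) / det(I−A) ≈
  [   1.0860     0.6335]
  [   0.0905     1.7195]
The output multiplier for sector j is the column-j sum of the Leontief inverse (I − A)⁻¹ = adj(I−A) / det(I−A).
Column 1 of adj(I−A): (0.60, 0.05); det(I−A) = 0.5525.
m_1 = (0.60 + 0.05) / 0.5525 = 0.65 / 0.5525 ≈ 1.176.

m_1 = 1.176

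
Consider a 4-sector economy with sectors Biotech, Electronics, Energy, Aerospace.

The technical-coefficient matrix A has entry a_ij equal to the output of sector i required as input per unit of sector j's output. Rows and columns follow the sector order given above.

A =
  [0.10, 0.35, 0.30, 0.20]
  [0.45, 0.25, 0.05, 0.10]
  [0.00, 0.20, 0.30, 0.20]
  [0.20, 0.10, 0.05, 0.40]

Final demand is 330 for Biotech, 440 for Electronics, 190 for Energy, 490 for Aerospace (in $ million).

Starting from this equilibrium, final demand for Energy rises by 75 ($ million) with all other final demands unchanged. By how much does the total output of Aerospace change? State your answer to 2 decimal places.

I − A =
  [   0.90    -0.35    -0.30    -0.20]
  [  -0.45     0.75    -0.05    -0.10]
  [   0.00    -0.20     0.70    -0.20]
  [  -0.20    -0.10    -0.05     0.60]
Compute the cofactors C_ij = (−1)^(i+j)·(3×3 minor ij) of I−A; the adjugate is their transpose:
adj(I−A) = Cᵀ =
  [ 0.292500   0.201500   0.152750   0.182000]
  [ 0.200500   0.329000   0.121000   0.162000]
  [ 0.097000   0.132000   0.255500   0.139500]
  [ 0.139000   0.133000   0.092375   0.326250]
det(I−A) = Σ_j (I−A)_1j·C_1j = (0.90)(0.292500) + (-0.35)(0.200500) + (-0.30)(0.097000) + (-0.20)(0.139000) = 0.136175
(I − A)⁻¹ = adj(I−A) / det(I−A) ≈
  [   2.1480     1.4797     1.1217     1.3365]
  [   1.4724     2.4160     0.8886     1.1896]
  [   0.7123     0.9693     1.8763     1.0244]
  [   1.0207     0.9767     0.6784     2.3958]
Δx = (I − A)⁻¹ Δd with Δd having +75 in the Energy component and 0 elsewhere.
So Δx_4 = L_43 · (+75), where L_43 = adj(I−A)_43 / det(I−A) = 0.092375 / 0.136175.
Δx_4 = 0.092375 × (+75) / 0.136175 = 6.928125 / 0.136175 ≈ 50.88.

Δx_4 = 50.88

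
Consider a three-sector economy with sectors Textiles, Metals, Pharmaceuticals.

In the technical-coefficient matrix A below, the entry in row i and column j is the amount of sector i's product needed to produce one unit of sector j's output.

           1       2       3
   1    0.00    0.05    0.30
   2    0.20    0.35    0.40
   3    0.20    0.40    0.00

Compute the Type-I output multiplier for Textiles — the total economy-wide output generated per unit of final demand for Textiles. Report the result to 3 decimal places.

I − A =
  [   1.00    -0.05    -0.30]
  [  -0.20     0.65    -0.40]
  [  -0.20    -0.40     1.00]
Cofactors of I−A, C_ij = (−1)^(i+j)·(minor ij) (rows/columns in the sector order above):
  C_11 = (0.65)(1.00) − (-0.40)(-0.40) = 0.4900
  C_12 = −[(-0.20)(1.00) − (-0.40)(-0.20)] = 0.2800
  C_13 = (-0.20)(-0.40) − (0.65)(-0.20) = 0.2100
  C_21 = −[(-0.05)(1.00) − (-0.30)(-0.40)] = 0.1700
  C_22 = (1.00)(1.00) − (-0.30)(-0.20) = 0.9400
  C_23 = −[(1.00)(-0.40) − (-0.05)(-0.20)] = 0.4100
  C_31 = (-0.05)(-0.40) − (-0.30)(0.65) = 0.2150
  C_32 = −[(1.00)(-0.40) − (-0.30)(-0.20)] = 0.4600
  C_33 = (1.00)(0.65) − (-0.05)(-0.20) = 0.6400
det(I−A) = Σ_j (I−A)_1j·C_1j = (1.00)(0.4900) + (-0.05)(0.2800) + (-0.30)(0.2100) = 0.4130
adj(I−A) = Cᵀ =
  [ 0.4900   0.1700   0.2150]
  [ 0.2800   0.9400   0.4600]
  [ 0.2100   0.4100   0.6400]
(I − A)⁻¹ = adj(I−A) / det(I−A) ≈
  [   1.1864     0.4116     0.5206]
  [   0.6780     2.2760     1.1138]
  [   0.5085     0.9927     1.5496]
The output multiplier for sector j is the column-j sum of the Leontief inverse (I − A)⁻¹ = adj(I−A) / det(I−A).
Column 1 of adj(I−A): (0.4900, 0.2800, 0.2100); det(I−A) = 0.4130.
m_1 = (0.4900 + 0.2800 + 0.2100) / 0.4130 = 0.98 / 0.4130 ≈ 2.373.

m_1 = 2.373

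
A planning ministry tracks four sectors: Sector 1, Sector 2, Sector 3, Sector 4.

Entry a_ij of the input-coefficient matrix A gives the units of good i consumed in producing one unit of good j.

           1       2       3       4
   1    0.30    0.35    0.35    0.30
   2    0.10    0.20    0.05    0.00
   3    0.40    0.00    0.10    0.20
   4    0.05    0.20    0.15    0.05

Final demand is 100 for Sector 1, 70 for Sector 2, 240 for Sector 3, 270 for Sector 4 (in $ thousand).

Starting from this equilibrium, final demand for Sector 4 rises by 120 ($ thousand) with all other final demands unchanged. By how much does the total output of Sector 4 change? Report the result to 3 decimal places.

I − A =
  [   0.70    -0.35    -0.35    -0.30]
  [  -0.10     0.80    -0.05     0.00]
  [  -0.40     0.00     0.90    -0.20]
  [  -0.05    -0.20    -0.15     0.95]
Compute the cofactors C_ij = (−1)^(i+j)·(3×3 minor ij) of I−A; the adjugate is their transpose:
adj(I−A) = Cᵀ =
  [ 0.658000   0.356750   0.321625   0.275500]
  [ 0.102000   0.409500   0.070250   0.047000]
  [ 0.316000   0.188500   0.480750   0.201000]
  [ 0.106000   0.134750   0.107625   0.353500]
det(I−A) = Σ_j (I−A)_1j·C_1j = (0.70)(0.658000) + (-0.35)(0.102000) + (-0.35)(0.316000) + (-0.30)(0.106000) = 0.2825
(I − A)⁻¹ = adj(I−A) / det(I−A) ≈
  [   2.3292     1.2628     1.1385     0.9752]
  [   0.3611     1.4496     0.2487     0.1664]
  [   1.1186     0.6673     1.7018     0.7115]
  [   0.3752     0.4770     0.3810     1.2513]
Δx = (I − A)⁻¹ Δd with Δd having +120 in the Sector 4 component and 0 elsewhere.
So Δx_4 = L_44 · (+120), where L_44 = adj(I−A)_44 / det(I−A) = 0.353500 / 0.2825.
Δx_4 = 0.353500 × (+120) / 0.2825 = 42.42 / 0.2825 ≈ 150.159.

Δx_4 = 150.159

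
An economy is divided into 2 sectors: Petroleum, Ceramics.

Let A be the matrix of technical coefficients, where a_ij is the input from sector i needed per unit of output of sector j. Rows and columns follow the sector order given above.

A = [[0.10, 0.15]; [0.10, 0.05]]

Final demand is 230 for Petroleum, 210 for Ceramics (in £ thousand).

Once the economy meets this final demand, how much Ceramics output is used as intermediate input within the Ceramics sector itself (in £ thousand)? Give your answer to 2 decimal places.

z_CC = 12.62

I − A =
  [   0.90    -0.15]
  [  -0.10     0.95]
det(I−A) = (0.90)(0.95) − (-0.15)(-0.10) = 0.8400
adj(I−A) = [[0.95, 0.15], [0.10, 0.90]]
(I − A)⁻¹ = adj(I−A) / det(I−A) ≈
  [   1.1310     0.1786]
  [   0.1190     1.0714]
First solve x = (I − A)⁻¹ d = adj(I−A)·d / det(I−A); in particular x_C = (0.10·230 + 0.90·210) / 0.8400 = 212.00 / 0.8400 ≈ 252.3810.
Intermediate flow from C to C: z_CC = a_CC · x_C = 0.05 × 212.00 / 0.8400 = 10.60 / 0.8400 ≈ 12.62.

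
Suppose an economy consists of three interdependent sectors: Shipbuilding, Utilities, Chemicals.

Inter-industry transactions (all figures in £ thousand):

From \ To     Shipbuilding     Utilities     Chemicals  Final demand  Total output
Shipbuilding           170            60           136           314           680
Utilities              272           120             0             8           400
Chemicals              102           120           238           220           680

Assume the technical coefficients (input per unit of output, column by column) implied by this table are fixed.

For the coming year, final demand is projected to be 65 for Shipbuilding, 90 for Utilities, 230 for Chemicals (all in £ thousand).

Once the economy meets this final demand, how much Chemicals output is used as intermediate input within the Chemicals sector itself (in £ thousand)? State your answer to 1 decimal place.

Technical coefficients a_ij = z_ij / X_j:
  a_11 = 170/680 = 0.25, a_21 = 272/680 = 0.40, a_31 = 102/680 = 0.15
  a_12 = 60/400 = 0.15, a_22 = 120/400 = 0.30, a_32 = 120/400 = 0.30
  a_13 = 136/680 = 0.20, a_23 = 0/680 = 0.00, a_33 = 238/680 = 0.35
I − A =
  [   0.75    -0.15    -0.20]
  [  -0.40     0.70     0.00]
  [  -0.15    -0.30     0.65]
Cofactors of I−A, C_ij = (−1)^(i+j)·(minor ij) (rows/columns in the sector order above):
  C_11 = (0.70)(0.65) − (0.00)(-0.30) = 0.4550
  C_12 = −[(-0.40)(0.65) − (0.00)(-0.15)] = 0.2600
  C_13 = (-0.40)(-0.30) − (0.70)(-0.15) = 0.2250
  C_21 = −[(-0.15)(0.65) − (-0.20)(-0.30)] = 0.1575
  C_22 = (0.75)(0.65) − (-0.20)(-0.15) = 0.4575
  C_23 = −[(0.75)(-0.30) − (-0.15)(-0.15)] = 0.2475
  C_31 = (-0.15)(0.00) − (-0.20)(0.70) = 0.1400
  C_32 = −[(0.75)(0.00) − (-0.20)(-0.40)] = 0.0800
  C_33 = (0.75)(0.70) − (-0.15)(-0.40) = 0.4650
det(I−A) = Σ_j (I−A)_1j·C_1j = (0.75)(0.4550) + (-0.15)(0.2600) + (-0.20)(0.2250) = 0.25725
adj(I−A) = Cᵀ =
  [ 0.4550   0.1575   0.1400]
  [ 0.2600   0.4575   0.0800]
  [ 0.2250   0.2475   0.4650]
(I − A)⁻¹ = adj(I−A) / det(I−A) ≈
  [   1.7687     0.6122     0.5442]
  [   1.0107     1.7784     0.3110]
  [   0.8746     0.9621     1.8076]
First solve x = (I − A)⁻¹ d = adj(I−A)·d / det(I−A); in particular x_3 = (0.2250·65 + 0.2475·90 + 0.4650·230) / 0.25725 = 143.85 / 0.25725 ≈ 559.184.
Intermediate flow from 3 to 3: z_33 = a_33 · x_3 = 0.35 × 143.85 / 0.25725 = 50.3475 / 0.25725 ≈ 195.7.

z_33 = 195.7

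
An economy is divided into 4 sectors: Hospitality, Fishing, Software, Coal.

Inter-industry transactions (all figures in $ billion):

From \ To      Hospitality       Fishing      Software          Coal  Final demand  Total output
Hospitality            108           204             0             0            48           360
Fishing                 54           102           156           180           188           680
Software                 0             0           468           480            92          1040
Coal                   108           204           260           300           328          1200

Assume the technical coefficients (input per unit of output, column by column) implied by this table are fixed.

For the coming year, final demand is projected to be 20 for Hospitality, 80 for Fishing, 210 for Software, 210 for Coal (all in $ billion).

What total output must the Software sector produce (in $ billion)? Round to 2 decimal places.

Technical coefficients a_ij = z_ij / X_j:
  a_HH = 108/360 = 0.30, a_FH = 54/360 = 0.15, a_SH = 0/360 = 0.00, a_CH = 108/360 = 0.30
  a_HF = 204/680 = 0.30, a_FF = 102/680 = 0.15, a_SF = 0/680 = 0.00, a_CF = 204/680 = 0.30
  a_HS = 0/1040 = 0.00, a_FS = 156/1040 = 0.15, a_SS = 468/1040 = 0.45, a_CS = 260/1040 = 0.25
  a_HC = 0/1200 = 0.00, a_FC = 180/1200 = 0.15, a_SC = 480/1200 = 0.40, a_CC = 300/1200 = 0.25
I − A =
  [   0.70    -0.30     0.00     0.00]
  [  -0.15     0.85    -0.15    -0.15]
  [   0.00     0.00     0.55    -0.40]
  [  -0.30    -0.30    -0.25     0.75]
Compute the cofactors C_ij = (−1)^(i+j)·(3×3 minor ij) of I−A; the adjugate is their transpose:
adj(I−A) = Cᵀ =
  [ 0.222875   0.093750   0.045000   0.042750]
  [ 0.089625   0.218750   0.105000   0.099750]
  [ 0.120000   0.120000   0.367500   0.220000]
  [ 0.165000   0.165000   0.182500   0.302500]
det(I−A) = Σ_j (I−A)_1j·C_1j = (0.70)(0.222875) + (-0.30)(0.089625) + (0.00)(0.120000) + (0.00)(0.165000) = 0.129125
(I − A)⁻¹ = adj(I−A) / det(I−A) ≈
  [   1.7260     0.7260     0.3485     0.3311]
  [   0.6941     1.6941     0.8132     0.7725]
  [   0.9293     0.9293     2.8461     1.7038]
  [   1.2778     1.2778     1.4134     2.3427]
x = (I − A)⁻¹ d = adj(I−A)·d / det(I−A), with det(I−A) = 0.129125:
  x_H = (0.222875·20 + 0.093750·80 + 0.045000·210 + 0.042750·210) / 0.129125 = 30.385 / 0.129125 ≈ 235.31
  x_F = (0.089625·20 + 0.218750·80 + 0.105000·210 + 0.099750·210) / 0.129125 = 62.29 / 0.129125 ≈ 482.40
  x_S = (0.120000·20 + 0.120000·80 + 0.367500·210 + 0.220000·210) / 0.129125 = 135.375 / 0.129125 ≈ 1048.40
  x_C = (0.165000·20 + 0.165000·80 + 0.182500·210 + 0.302500·210) / 0.129125 = 118.35 / 0.129125 ≈ 916.55

x_S = 1048.40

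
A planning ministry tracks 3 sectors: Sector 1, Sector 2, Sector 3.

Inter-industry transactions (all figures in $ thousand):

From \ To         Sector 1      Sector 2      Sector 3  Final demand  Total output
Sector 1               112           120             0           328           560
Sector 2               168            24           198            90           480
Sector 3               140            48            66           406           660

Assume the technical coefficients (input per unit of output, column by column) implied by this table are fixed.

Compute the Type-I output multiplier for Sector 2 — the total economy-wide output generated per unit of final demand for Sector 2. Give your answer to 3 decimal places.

Technical coefficients a_ij = z_ij / X_j:
  a_11 = 112/560 = 0.20, a_21 = 168/560 = 0.30, a_31 = 140/560 = 0.25
  a_12 = 120/480 = 0.25, a_22 = 24/480 = 0.05, a_32 = 48/480 = 0.10
  a_13 = 0/660 = 0.00, a_23 = 198/660 = 0.30, a_33 = 66/660 = 0.10
I − A =
  [   0.80    -0.25     0.00]
  [  -0.30     0.95    -0.30]
  [  -0.25    -0.10     0.90]
Cofactors of I−A, C_ij = (−1)^(i+j)·(minor ij) (rows/columns in the sector order above):
  C_11 = (0.95)(0.90) − (-0.30)(-0.10) = 0.8250
  C_12 = −[(-0.30)(0.90) − (-0.30)(-0.25)] = 0.3450
  C_13 = (-0.30)(-0.10) − (0.95)(-0.25) = 0.2675
  C_21 = −[(-0.25)(0.90) − (0.00)(-0.10)] = 0.2250
  C_22 = (0.80)(0.90) − (0.00)(-0.25) = 0.7200
  C_23 = −[(0.80)(-0.10) − (-0.25)(-0.25)] = 0.1425
  C_31 = (-0.25)(-0.30) − (0.00)(0.95) = 0.0750
  C_32 = −[(0.80)(-0.30) − (0.00)(-0.30)] = 0.2400
  C_33 = (0.80)(0.95) − (-0.25)(-0.30) = 0.6850
det(I−A) = Σ_j (I−A)_1j·C_1j = (0.80)(0.8250) + (-0.25)(0.3450) + (0.00)(0.2675) = 0.57375
adj(I−A) = Cᵀ =
  [ 0.8250   0.2250   0.0750]
  [ 0.3450   0.7200   0.2400]
  [ 0.2675   0.1425   0.6850]
(I − A)⁻¹ = adj(I−A) / det(I−A) ≈
  [   1.4379     0.3922     0.1307]
  [   0.6013     1.2549     0.4183]
  [   0.4662     0.2484     1.1939]
The output multiplier for sector j is the column-j sum of the Leontief inverse (I − A)⁻¹ = adj(I−A) / det(I−A).
Column 2 of adj(I−A): (0.2250, 0.7200, 0.1425); det(I−A) = 0.57375.
m_2 = (0.2250 + 0.7200 + 0.1425) / 0.57375 = 1.0875 / 0.57375 ≈ 1.895.

m_2 = 1.895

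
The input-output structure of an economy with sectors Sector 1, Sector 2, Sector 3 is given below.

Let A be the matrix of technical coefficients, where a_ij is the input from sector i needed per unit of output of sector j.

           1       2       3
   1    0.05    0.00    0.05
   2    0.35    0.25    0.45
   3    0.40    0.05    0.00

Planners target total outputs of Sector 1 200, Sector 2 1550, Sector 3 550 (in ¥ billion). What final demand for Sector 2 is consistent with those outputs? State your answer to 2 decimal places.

d_2 = 845.00

I − A =
  [   0.95     0.00    -0.05]
  [  -0.35     0.75    -0.45]
  [  -0.40    -0.05     1.00]
d = (I − A) x:
  d_1 = (+0.95)·200 + (+0.00)·1550 + (-0.05)·550 = 162.50
  d_2 = (-0.35)·200 + (+0.75)·1550 + (-0.45)·550 = 845.00
  d_3 = (-0.40)·200 + (-0.05)·1550 + (+1.00)·550 = 392.50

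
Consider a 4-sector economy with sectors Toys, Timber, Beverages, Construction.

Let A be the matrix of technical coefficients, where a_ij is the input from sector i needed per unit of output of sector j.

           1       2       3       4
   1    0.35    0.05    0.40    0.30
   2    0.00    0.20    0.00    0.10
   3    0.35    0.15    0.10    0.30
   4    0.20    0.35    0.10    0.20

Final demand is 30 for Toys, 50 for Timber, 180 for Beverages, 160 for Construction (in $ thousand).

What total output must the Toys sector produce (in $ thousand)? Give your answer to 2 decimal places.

I − A =
  [   0.65    -0.05    -0.40    -0.30]
  [   0.00     0.80     0.00    -0.10]
  [  -0.35    -0.15     0.90    -0.30]
  [  -0.20    -0.35    -0.10     0.80]
Compute the cofactors C_ij = (−1)^(i+j)·(3×3 minor ij) of I−A; the adjugate is their transpose:
adj(I−A) = Cᵀ =
  [ 0.51900   0.22350   0.26650   0.32250]
  [ 0.02150   0.24800   0.01450   0.04450]
  [ 0.26275   0.19100   0.34425   0.25150]
  [ 0.17200   0.18825   0.11600   0.35600]
det(I−A) = Σ_j (I−A)_1j·C_1j = (0.65)(0.51900) + (-0.05)(0.02150) + (-0.40)(0.26275) + (-0.30)(0.17200) = 0.179575
(I − A)⁻¹ = adj(I−A) / det(I−A) ≈
  [   2.8902     1.2446     1.4841     1.7959]
  [   0.1197     1.3810     0.0807     0.2478]
  [   1.4632     1.0636     1.9170     1.4005]
  [   0.9578     1.0483     0.6460     1.9825]
x = (I − A)⁻¹ d = adj(I−A)·d / det(I−A), with det(I−A) = 0.179575:
  x_1 = (0.51900·30 + 0.22350·50 + 0.26650·180 + 0.32250·160) / 0.179575 = 126.315 / 0.179575 ≈ 703.41
  x_2 = (0.02150·30 + 0.24800·50 + 0.01450·180 + 0.04450·160) / 0.179575 = 22.775 / 0.179575 ≈ 126.83
  x_3 = (0.26275·30 + 0.19100·50 + 0.34425·180 + 0.25150·160) / 0.179575 = 119.6375 / 0.179575 ≈ 666.23
  x_4 = (0.17200·30 + 0.18825·50 + 0.11600·180 + 0.35600·160) / 0.179575 = 92.4125 / 0.179575 ≈ 514.62

x_1 = 703.41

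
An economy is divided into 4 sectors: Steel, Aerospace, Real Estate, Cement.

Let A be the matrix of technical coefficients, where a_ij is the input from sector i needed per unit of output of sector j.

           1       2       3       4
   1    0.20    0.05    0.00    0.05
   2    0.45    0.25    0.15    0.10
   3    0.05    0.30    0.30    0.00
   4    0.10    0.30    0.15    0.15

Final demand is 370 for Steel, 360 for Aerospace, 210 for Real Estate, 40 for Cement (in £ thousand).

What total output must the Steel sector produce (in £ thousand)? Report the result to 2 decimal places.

I − A =
  [   0.80    -0.05     0.00    -0.05]
  [  -0.45     0.75    -0.15    -0.10]
  [  -0.05    -0.30     0.70     0.00]
  [  -0.10    -0.30    -0.15     0.85]
Compute the cofactors C_ij = (−1)^(i+j)·(3×3 minor ij) of I−A; the adjugate is their transpose:
adj(I−A) = Cᵀ =
  [ 0.382500   0.042500   0.015000   0.027500]
  [ 0.281875   0.472125   0.116625   0.072125]
  [ 0.148125   0.205375   0.455875   0.032875]
  [ 0.170625   0.207875   0.123375   0.367875]
det(I−A) = Σ_j (I−A)_1j·C_1j = (0.80)(0.382500) + (-0.05)(0.281875) + (0.00)(0.148125) + (-0.05)(0.170625) = 0.283375
(I − A)⁻¹ = adj(I−A) / det(I−A) ≈
  [   1.3498     0.1500     0.0529     0.0970]
  [   0.9947     1.6661     0.4116     0.2545]
  [   0.5227     0.7247     1.6087     0.1160]
  [   0.6021     0.7336     0.4354     1.2982]
x = (I − A)⁻¹ d = adj(I−A)·d / det(I−A), with det(I−A) = 0.283375:
  x_1 = (0.382500·370 + 0.042500·360 + 0.015000·210 + 0.027500·40) / 0.283375 = 161.075 / 0.283375 ≈ 568.42
  x_2 = (0.281875·370 + 0.472125·360 + 0.116625·210 + 0.072125·40) / 0.283375 = 301.635 / 0.283375 ≈ 1064.44
  x_3 = (0.148125·370 + 0.205375·360 + 0.455875·210 + 0.032875·40) / 0.283375 = 225.79 / 0.283375 ≈ 796.79
  x_4 = (0.170625·370 + 0.207875·360 + 0.123375·210 + 0.367875·40) / 0.283375 = 178.59 / 0.283375 ≈ 630.22

x_1 = 568.42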